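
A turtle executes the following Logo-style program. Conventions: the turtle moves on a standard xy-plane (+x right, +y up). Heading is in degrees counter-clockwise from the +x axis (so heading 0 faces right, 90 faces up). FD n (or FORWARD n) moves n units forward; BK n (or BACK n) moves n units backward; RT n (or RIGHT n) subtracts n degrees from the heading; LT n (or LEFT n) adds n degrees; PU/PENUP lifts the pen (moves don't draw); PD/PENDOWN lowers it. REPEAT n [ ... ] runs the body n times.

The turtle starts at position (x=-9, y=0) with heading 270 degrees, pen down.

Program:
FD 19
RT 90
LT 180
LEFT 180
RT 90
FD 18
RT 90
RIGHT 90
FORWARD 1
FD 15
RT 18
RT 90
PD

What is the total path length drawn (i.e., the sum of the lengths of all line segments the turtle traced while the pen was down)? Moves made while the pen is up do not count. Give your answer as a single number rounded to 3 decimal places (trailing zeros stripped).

Answer: 53

Derivation:
Executing turtle program step by step:
Start: pos=(-9,0), heading=270, pen down
FD 19: (-9,0) -> (-9,-19) [heading=270, draw]
RT 90: heading 270 -> 180
LT 180: heading 180 -> 0
LT 180: heading 0 -> 180
RT 90: heading 180 -> 90
FD 18: (-9,-19) -> (-9,-1) [heading=90, draw]
RT 90: heading 90 -> 0
RT 90: heading 0 -> 270
FD 1: (-9,-1) -> (-9,-2) [heading=270, draw]
FD 15: (-9,-2) -> (-9,-17) [heading=270, draw]
RT 18: heading 270 -> 252
RT 90: heading 252 -> 162
PD: pen down
Final: pos=(-9,-17), heading=162, 4 segment(s) drawn

Segment lengths:
  seg 1: (-9,0) -> (-9,-19), length = 19
  seg 2: (-9,-19) -> (-9,-1), length = 18
  seg 3: (-9,-1) -> (-9,-2), length = 1
  seg 4: (-9,-2) -> (-9,-17), length = 15
Total = 53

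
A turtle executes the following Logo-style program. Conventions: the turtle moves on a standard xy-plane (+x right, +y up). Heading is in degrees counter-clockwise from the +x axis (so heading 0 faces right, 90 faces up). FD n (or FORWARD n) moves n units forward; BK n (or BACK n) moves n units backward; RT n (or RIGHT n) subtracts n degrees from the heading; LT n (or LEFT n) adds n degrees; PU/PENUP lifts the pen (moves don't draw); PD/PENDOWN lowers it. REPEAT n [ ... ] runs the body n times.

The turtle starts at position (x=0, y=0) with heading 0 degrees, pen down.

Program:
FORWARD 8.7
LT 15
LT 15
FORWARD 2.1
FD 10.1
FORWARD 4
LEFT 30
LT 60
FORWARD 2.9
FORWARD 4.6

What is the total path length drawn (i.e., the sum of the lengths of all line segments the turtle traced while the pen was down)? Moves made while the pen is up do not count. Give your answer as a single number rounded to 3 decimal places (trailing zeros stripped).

Answer: 32.4

Derivation:
Executing turtle program step by step:
Start: pos=(0,0), heading=0, pen down
FD 8.7: (0,0) -> (8.7,0) [heading=0, draw]
LT 15: heading 0 -> 15
LT 15: heading 15 -> 30
FD 2.1: (8.7,0) -> (10.519,1.05) [heading=30, draw]
FD 10.1: (10.519,1.05) -> (19.266,6.1) [heading=30, draw]
FD 4: (19.266,6.1) -> (22.73,8.1) [heading=30, draw]
LT 30: heading 30 -> 60
LT 60: heading 60 -> 120
FD 2.9: (22.73,8.1) -> (21.28,10.611) [heading=120, draw]
FD 4.6: (21.28,10.611) -> (18.98,14.595) [heading=120, draw]
Final: pos=(18.98,14.595), heading=120, 6 segment(s) drawn

Segment lengths:
  seg 1: (0,0) -> (8.7,0), length = 8.7
  seg 2: (8.7,0) -> (10.519,1.05), length = 2.1
  seg 3: (10.519,1.05) -> (19.266,6.1), length = 10.1
  seg 4: (19.266,6.1) -> (22.73,8.1), length = 4
  seg 5: (22.73,8.1) -> (21.28,10.611), length = 2.9
  seg 6: (21.28,10.611) -> (18.98,14.595), length = 4.6
Total = 32.4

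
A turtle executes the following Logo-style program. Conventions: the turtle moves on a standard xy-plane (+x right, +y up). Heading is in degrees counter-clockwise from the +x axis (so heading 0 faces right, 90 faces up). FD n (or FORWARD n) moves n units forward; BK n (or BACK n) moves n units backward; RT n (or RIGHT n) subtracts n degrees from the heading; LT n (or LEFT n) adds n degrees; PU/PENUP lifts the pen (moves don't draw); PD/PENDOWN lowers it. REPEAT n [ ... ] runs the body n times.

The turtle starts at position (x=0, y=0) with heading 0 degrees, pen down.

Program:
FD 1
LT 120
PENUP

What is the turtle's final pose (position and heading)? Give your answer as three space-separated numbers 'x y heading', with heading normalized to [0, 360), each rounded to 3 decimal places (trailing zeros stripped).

Executing turtle program step by step:
Start: pos=(0,0), heading=0, pen down
FD 1: (0,0) -> (1,0) [heading=0, draw]
LT 120: heading 0 -> 120
PU: pen up
Final: pos=(1,0), heading=120, 1 segment(s) drawn

Answer: 1 0 120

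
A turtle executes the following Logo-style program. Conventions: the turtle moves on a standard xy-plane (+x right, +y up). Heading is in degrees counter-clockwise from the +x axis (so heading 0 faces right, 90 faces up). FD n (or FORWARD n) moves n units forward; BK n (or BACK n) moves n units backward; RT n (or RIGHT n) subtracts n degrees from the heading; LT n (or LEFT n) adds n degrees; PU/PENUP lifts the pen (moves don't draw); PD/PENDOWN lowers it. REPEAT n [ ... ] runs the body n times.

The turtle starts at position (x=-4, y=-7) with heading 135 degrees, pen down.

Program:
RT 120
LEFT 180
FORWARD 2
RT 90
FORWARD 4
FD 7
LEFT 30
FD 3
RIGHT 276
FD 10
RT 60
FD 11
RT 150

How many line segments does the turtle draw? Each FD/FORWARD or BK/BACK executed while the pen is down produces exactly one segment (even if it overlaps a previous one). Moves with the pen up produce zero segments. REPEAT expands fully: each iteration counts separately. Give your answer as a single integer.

Answer: 6

Derivation:
Executing turtle program step by step:
Start: pos=(-4,-7), heading=135, pen down
RT 120: heading 135 -> 15
LT 180: heading 15 -> 195
FD 2: (-4,-7) -> (-5.932,-7.518) [heading=195, draw]
RT 90: heading 195 -> 105
FD 4: (-5.932,-7.518) -> (-6.967,-3.654) [heading=105, draw]
FD 7: (-6.967,-3.654) -> (-8.779,3.108) [heading=105, draw]
LT 30: heading 105 -> 135
FD 3: (-8.779,3.108) -> (-10.9,5.229) [heading=135, draw]
RT 276: heading 135 -> 219
FD 10: (-10.9,5.229) -> (-18.672,-1.064) [heading=219, draw]
RT 60: heading 219 -> 159
FD 11: (-18.672,-1.064) -> (-28.941,2.878) [heading=159, draw]
RT 150: heading 159 -> 9
Final: pos=(-28.941,2.878), heading=9, 6 segment(s) drawn
Segments drawn: 6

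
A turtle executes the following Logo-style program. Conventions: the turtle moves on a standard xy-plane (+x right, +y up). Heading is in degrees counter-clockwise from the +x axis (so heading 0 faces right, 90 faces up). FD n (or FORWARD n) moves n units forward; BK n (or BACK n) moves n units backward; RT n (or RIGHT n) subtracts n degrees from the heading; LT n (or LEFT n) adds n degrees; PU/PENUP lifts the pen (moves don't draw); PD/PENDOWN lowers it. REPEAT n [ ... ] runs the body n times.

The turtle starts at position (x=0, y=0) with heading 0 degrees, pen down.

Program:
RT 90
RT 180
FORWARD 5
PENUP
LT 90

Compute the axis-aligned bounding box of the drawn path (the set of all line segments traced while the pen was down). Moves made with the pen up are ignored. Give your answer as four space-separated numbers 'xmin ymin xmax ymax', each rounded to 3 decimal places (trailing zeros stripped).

Executing turtle program step by step:
Start: pos=(0,0), heading=0, pen down
RT 90: heading 0 -> 270
RT 180: heading 270 -> 90
FD 5: (0,0) -> (0,5) [heading=90, draw]
PU: pen up
LT 90: heading 90 -> 180
Final: pos=(0,5), heading=180, 1 segment(s) drawn

Segment endpoints: x in {0, 0}, y in {0, 5}
xmin=0, ymin=0, xmax=0, ymax=5

Answer: 0 0 0 5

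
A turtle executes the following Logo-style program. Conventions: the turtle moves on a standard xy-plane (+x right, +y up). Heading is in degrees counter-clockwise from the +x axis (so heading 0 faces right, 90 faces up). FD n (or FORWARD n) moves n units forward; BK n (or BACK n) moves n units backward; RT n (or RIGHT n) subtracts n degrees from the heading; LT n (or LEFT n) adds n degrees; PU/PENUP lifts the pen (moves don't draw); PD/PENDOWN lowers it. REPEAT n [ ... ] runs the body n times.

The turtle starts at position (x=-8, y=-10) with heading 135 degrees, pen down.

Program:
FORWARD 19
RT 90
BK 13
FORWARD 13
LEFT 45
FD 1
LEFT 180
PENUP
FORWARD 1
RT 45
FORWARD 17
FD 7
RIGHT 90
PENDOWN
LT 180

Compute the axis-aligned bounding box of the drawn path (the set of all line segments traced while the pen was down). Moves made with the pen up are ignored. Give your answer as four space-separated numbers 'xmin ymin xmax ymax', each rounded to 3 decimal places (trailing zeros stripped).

Executing turtle program step by step:
Start: pos=(-8,-10), heading=135, pen down
FD 19: (-8,-10) -> (-21.435,3.435) [heading=135, draw]
RT 90: heading 135 -> 45
BK 13: (-21.435,3.435) -> (-30.627,-5.757) [heading=45, draw]
FD 13: (-30.627,-5.757) -> (-21.435,3.435) [heading=45, draw]
LT 45: heading 45 -> 90
FD 1: (-21.435,3.435) -> (-21.435,4.435) [heading=90, draw]
LT 180: heading 90 -> 270
PU: pen up
FD 1: (-21.435,4.435) -> (-21.435,3.435) [heading=270, move]
RT 45: heading 270 -> 225
FD 17: (-21.435,3.435) -> (-33.456,-8.586) [heading=225, move]
FD 7: (-33.456,-8.586) -> (-38.406,-13.536) [heading=225, move]
RT 90: heading 225 -> 135
PD: pen down
LT 180: heading 135 -> 315
Final: pos=(-38.406,-13.536), heading=315, 4 segment(s) drawn

Segment endpoints: x in {-30.627, -21.435, -21.435, -8}, y in {-10, -5.757, 3.435, 4.435}
xmin=-30.627, ymin=-10, xmax=-8, ymax=4.435

Answer: -30.627 -10 -8 4.435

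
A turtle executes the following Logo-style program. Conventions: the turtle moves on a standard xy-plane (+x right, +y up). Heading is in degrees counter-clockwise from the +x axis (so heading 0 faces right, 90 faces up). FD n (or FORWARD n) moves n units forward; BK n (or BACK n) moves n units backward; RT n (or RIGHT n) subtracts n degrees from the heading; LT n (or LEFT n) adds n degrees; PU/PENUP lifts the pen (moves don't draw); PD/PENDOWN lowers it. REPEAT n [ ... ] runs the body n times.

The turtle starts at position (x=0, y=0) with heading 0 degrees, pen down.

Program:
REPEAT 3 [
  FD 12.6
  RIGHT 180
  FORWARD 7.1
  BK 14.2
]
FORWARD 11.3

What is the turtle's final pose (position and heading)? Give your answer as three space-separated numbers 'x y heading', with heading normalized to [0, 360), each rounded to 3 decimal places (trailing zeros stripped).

Answer: 8.4 0 180

Derivation:
Executing turtle program step by step:
Start: pos=(0,0), heading=0, pen down
REPEAT 3 [
  -- iteration 1/3 --
  FD 12.6: (0,0) -> (12.6,0) [heading=0, draw]
  RT 180: heading 0 -> 180
  FD 7.1: (12.6,0) -> (5.5,0) [heading=180, draw]
  BK 14.2: (5.5,0) -> (19.7,0) [heading=180, draw]
  -- iteration 2/3 --
  FD 12.6: (19.7,0) -> (7.1,0) [heading=180, draw]
  RT 180: heading 180 -> 0
  FD 7.1: (7.1,0) -> (14.2,0) [heading=0, draw]
  BK 14.2: (14.2,0) -> (0,0) [heading=0, draw]
  -- iteration 3/3 --
  FD 12.6: (0,0) -> (12.6,0) [heading=0, draw]
  RT 180: heading 0 -> 180
  FD 7.1: (12.6,0) -> (5.5,0) [heading=180, draw]
  BK 14.2: (5.5,0) -> (19.7,0) [heading=180, draw]
]
FD 11.3: (19.7,0) -> (8.4,0) [heading=180, draw]
Final: pos=(8.4,0), heading=180, 10 segment(s) drawn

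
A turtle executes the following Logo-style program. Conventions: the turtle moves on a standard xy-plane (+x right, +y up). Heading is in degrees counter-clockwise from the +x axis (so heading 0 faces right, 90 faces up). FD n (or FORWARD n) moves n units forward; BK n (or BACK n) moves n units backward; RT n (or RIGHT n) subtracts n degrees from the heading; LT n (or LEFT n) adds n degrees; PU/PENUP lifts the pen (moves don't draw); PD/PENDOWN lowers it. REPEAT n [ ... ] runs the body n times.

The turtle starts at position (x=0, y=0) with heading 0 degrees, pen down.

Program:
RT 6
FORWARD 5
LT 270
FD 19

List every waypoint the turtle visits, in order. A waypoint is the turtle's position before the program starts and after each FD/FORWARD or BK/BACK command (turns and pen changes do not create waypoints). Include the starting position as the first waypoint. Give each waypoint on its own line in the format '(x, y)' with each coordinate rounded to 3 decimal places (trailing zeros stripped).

Answer: (0, 0)
(4.973, -0.523)
(2.987, -19.419)

Derivation:
Executing turtle program step by step:
Start: pos=(0,0), heading=0, pen down
RT 6: heading 0 -> 354
FD 5: (0,0) -> (4.973,-0.523) [heading=354, draw]
LT 270: heading 354 -> 264
FD 19: (4.973,-0.523) -> (2.987,-19.419) [heading=264, draw]
Final: pos=(2.987,-19.419), heading=264, 2 segment(s) drawn
Waypoints (3 total):
(0, 0)
(4.973, -0.523)
(2.987, -19.419)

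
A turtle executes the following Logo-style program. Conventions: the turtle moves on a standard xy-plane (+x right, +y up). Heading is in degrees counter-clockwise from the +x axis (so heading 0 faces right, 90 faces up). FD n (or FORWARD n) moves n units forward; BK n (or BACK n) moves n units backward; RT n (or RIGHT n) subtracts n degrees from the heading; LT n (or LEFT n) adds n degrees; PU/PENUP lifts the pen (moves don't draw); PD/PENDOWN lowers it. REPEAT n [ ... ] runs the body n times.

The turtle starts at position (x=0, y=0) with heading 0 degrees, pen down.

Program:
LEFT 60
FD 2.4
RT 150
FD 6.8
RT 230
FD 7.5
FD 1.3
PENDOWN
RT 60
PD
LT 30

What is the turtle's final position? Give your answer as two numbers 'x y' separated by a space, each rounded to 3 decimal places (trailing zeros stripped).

Answer: 7.941 0.935

Derivation:
Executing turtle program step by step:
Start: pos=(0,0), heading=0, pen down
LT 60: heading 0 -> 60
FD 2.4: (0,0) -> (1.2,2.078) [heading=60, draw]
RT 150: heading 60 -> 270
FD 6.8: (1.2,2.078) -> (1.2,-4.722) [heading=270, draw]
RT 230: heading 270 -> 40
FD 7.5: (1.2,-4.722) -> (6.945,0.099) [heading=40, draw]
FD 1.3: (6.945,0.099) -> (7.941,0.935) [heading=40, draw]
PD: pen down
RT 60: heading 40 -> 340
PD: pen down
LT 30: heading 340 -> 10
Final: pos=(7.941,0.935), heading=10, 4 segment(s) drawn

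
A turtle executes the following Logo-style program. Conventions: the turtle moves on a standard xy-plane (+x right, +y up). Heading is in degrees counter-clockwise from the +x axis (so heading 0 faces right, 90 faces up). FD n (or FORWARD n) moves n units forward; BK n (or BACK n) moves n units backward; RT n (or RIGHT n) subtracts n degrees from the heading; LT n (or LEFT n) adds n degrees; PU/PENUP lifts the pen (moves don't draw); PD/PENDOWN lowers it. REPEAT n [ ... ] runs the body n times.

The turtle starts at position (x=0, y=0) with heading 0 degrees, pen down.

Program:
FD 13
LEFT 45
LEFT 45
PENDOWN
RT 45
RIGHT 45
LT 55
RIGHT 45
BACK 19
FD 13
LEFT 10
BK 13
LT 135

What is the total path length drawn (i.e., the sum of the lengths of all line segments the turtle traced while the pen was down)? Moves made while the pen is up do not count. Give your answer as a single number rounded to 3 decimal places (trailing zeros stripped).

Answer: 58

Derivation:
Executing turtle program step by step:
Start: pos=(0,0), heading=0, pen down
FD 13: (0,0) -> (13,0) [heading=0, draw]
LT 45: heading 0 -> 45
LT 45: heading 45 -> 90
PD: pen down
RT 45: heading 90 -> 45
RT 45: heading 45 -> 0
LT 55: heading 0 -> 55
RT 45: heading 55 -> 10
BK 19: (13,0) -> (-5.711,-3.299) [heading=10, draw]
FD 13: (-5.711,-3.299) -> (7.091,-1.042) [heading=10, draw]
LT 10: heading 10 -> 20
BK 13: (7.091,-1.042) -> (-5.125,-5.488) [heading=20, draw]
LT 135: heading 20 -> 155
Final: pos=(-5.125,-5.488), heading=155, 4 segment(s) drawn

Segment lengths:
  seg 1: (0,0) -> (13,0), length = 13
  seg 2: (13,0) -> (-5.711,-3.299), length = 19
  seg 3: (-5.711,-3.299) -> (7.091,-1.042), length = 13
  seg 4: (7.091,-1.042) -> (-5.125,-5.488), length = 13
Total = 58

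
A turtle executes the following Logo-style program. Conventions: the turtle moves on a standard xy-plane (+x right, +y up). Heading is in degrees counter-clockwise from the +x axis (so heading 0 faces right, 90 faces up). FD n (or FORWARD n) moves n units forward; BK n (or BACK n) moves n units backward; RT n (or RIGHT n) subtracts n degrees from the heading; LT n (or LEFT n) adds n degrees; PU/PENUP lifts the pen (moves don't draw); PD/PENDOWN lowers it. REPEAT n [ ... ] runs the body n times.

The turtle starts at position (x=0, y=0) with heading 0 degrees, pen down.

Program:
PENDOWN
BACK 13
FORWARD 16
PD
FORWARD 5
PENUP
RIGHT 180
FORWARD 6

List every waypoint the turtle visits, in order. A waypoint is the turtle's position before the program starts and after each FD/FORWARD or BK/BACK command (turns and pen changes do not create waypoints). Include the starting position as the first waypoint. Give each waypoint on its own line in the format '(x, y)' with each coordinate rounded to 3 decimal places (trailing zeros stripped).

Answer: (0, 0)
(-13, 0)
(3, 0)
(8, 0)
(2, 0)

Derivation:
Executing turtle program step by step:
Start: pos=(0,0), heading=0, pen down
PD: pen down
BK 13: (0,0) -> (-13,0) [heading=0, draw]
FD 16: (-13,0) -> (3,0) [heading=0, draw]
PD: pen down
FD 5: (3,0) -> (8,0) [heading=0, draw]
PU: pen up
RT 180: heading 0 -> 180
FD 6: (8,0) -> (2,0) [heading=180, move]
Final: pos=(2,0), heading=180, 3 segment(s) drawn
Waypoints (5 total):
(0, 0)
(-13, 0)
(3, 0)
(8, 0)
(2, 0)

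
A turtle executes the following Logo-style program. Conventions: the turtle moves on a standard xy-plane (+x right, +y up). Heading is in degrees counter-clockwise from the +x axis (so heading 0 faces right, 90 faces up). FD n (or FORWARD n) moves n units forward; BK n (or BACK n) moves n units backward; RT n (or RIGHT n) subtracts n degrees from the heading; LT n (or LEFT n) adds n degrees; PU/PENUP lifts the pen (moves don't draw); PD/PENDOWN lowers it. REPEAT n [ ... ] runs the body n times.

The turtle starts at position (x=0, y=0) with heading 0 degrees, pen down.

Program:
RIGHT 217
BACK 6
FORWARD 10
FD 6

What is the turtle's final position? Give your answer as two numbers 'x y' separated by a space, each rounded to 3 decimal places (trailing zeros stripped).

Executing turtle program step by step:
Start: pos=(0,0), heading=0, pen down
RT 217: heading 0 -> 143
BK 6: (0,0) -> (4.792,-3.611) [heading=143, draw]
FD 10: (4.792,-3.611) -> (-3.195,2.407) [heading=143, draw]
FD 6: (-3.195,2.407) -> (-7.986,6.018) [heading=143, draw]
Final: pos=(-7.986,6.018), heading=143, 3 segment(s) drawn

Answer: -7.986 6.018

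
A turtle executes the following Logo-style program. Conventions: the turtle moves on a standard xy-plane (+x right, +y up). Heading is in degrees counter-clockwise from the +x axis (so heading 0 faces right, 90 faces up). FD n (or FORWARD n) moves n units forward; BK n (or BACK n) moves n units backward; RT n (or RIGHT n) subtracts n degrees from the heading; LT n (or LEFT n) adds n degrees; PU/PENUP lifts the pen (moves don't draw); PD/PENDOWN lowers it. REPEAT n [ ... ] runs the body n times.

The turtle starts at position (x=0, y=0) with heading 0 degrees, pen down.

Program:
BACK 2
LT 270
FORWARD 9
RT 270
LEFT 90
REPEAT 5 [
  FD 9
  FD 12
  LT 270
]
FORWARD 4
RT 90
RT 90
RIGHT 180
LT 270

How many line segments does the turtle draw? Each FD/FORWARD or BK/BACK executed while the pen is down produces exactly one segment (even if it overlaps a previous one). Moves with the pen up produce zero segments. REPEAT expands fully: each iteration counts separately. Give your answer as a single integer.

Answer: 13

Derivation:
Executing turtle program step by step:
Start: pos=(0,0), heading=0, pen down
BK 2: (0,0) -> (-2,0) [heading=0, draw]
LT 270: heading 0 -> 270
FD 9: (-2,0) -> (-2,-9) [heading=270, draw]
RT 270: heading 270 -> 0
LT 90: heading 0 -> 90
REPEAT 5 [
  -- iteration 1/5 --
  FD 9: (-2,-9) -> (-2,0) [heading=90, draw]
  FD 12: (-2,0) -> (-2,12) [heading=90, draw]
  LT 270: heading 90 -> 0
  -- iteration 2/5 --
  FD 9: (-2,12) -> (7,12) [heading=0, draw]
  FD 12: (7,12) -> (19,12) [heading=0, draw]
  LT 270: heading 0 -> 270
  -- iteration 3/5 --
  FD 9: (19,12) -> (19,3) [heading=270, draw]
  FD 12: (19,3) -> (19,-9) [heading=270, draw]
  LT 270: heading 270 -> 180
  -- iteration 4/5 --
  FD 9: (19,-9) -> (10,-9) [heading=180, draw]
  FD 12: (10,-9) -> (-2,-9) [heading=180, draw]
  LT 270: heading 180 -> 90
  -- iteration 5/5 --
  FD 9: (-2,-9) -> (-2,0) [heading=90, draw]
  FD 12: (-2,0) -> (-2,12) [heading=90, draw]
  LT 270: heading 90 -> 0
]
FD 4: (-2,12) -> (2,12) [heading=0, draw]
RT 90: heading 0 -> 270
RT 90: heading 270 -> 180
RT 180: heading 180 -> 0
LT 270: heading 0 -> 270
Final: pos=(2,12), heading=270, 13 segment(s) drawn
Segments drawn: 13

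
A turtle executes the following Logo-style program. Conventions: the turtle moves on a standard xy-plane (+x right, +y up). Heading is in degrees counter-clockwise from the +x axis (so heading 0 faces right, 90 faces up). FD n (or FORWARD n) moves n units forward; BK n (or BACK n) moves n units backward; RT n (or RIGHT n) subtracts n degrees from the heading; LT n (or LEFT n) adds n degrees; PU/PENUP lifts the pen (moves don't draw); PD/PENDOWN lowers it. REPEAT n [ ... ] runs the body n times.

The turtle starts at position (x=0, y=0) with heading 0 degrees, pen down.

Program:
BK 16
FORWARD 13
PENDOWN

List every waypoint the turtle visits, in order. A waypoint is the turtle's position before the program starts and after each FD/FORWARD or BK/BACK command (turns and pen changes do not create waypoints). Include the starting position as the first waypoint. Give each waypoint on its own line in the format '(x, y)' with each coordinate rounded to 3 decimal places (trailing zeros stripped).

Answer: (0, 0)
(-16, 0)
(-3, 0)

Derivation:
Executing turtle program step by step:
Start: pos=(0,0), heading=0, pen down
BK 16: (0,0) -> (-16,0) [heading=0, draw]
FD 13: (-16,0) -> (-3,0) [heading=0, draw]
PD: pen down
Final: pos=(-3,0), heading=0, 2 segment(s) drawn
Waypoints (3 total):
(0, 0)
(-16, 0)
(-3, 0)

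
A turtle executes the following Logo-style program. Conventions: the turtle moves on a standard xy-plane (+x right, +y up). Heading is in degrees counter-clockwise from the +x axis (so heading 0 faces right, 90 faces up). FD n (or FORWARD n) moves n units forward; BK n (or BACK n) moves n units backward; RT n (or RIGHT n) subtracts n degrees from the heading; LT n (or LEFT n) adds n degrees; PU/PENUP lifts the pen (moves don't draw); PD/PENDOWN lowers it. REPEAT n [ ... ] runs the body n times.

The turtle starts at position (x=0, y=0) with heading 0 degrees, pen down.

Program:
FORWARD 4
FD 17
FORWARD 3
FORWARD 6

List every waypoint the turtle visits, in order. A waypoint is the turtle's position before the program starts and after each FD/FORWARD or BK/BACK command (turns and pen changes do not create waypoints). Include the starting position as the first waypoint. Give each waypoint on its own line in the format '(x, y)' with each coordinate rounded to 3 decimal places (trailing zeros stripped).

Executing turtle program step by step:
Start: pos=(0,0), heading=0, pen down
FD 4: (0,0) -> (4,0) [heading=0, draw]
FD 17: (4,0) -> (21,0) [heading=0, draw]
FD 3: (21,0) -> (24,0) [heading=0, draw]
FD 6: (24,0) -> (30,0) [heading=0, draw]
Final: pos=(30,0), heading=0, 4 segment(s) drawn
Waypoints (5 total):
(0, 0)
(4, 0)
(21, 0)
(24, 0)
(30, 0)

Answer: (0, 0)
(4, 0)
(21, 0)
(24, 0)
(30, 0)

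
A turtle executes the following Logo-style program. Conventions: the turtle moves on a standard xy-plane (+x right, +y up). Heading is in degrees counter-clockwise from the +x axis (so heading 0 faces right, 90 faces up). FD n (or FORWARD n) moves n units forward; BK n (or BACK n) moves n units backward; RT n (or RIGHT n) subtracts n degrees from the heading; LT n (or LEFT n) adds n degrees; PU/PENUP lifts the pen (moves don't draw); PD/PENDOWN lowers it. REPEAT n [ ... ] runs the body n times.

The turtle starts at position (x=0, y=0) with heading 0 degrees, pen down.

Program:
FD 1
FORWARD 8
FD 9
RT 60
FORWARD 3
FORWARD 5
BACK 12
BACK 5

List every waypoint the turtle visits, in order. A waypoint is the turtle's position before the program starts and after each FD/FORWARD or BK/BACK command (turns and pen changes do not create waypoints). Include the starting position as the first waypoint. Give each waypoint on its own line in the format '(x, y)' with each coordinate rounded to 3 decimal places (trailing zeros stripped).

Executing turtle program step by step:
Start: pos=(0,0), heading=0, pen down
FD 1: (0,0) -> (1,0) [heading=0, draw]
FD 8: (1,0) -> (9,0) [heading=0, draw]
FD 9: (9,0) -> (18,0) [heading=0, draw]
RT 60: heading 0 -> 300
FD 3: (18,0) -> (19.5,-2.598) [heading=300, draw]
FD 5: (19.5,-2.598) -> (22,-6.928) [heading=300, draw]
BK 12: (22,-6.928) -> (16,3.464) [heading=300, draw]
BK 5: (16,3.464) -> (13.5,7.794) [heading=300, draw]
Final: pos=(13.5,7.794), heading=300, 7 segment(s) drawn
Waypoints (8 total):
(0, 0)
(1, 0)
(9, 0)
(18, 0)
(19.5, -2.598)
(22, -6.928)
(16, 3.464)
(13.5, 7.794)

Answer: (0, 0)
(1, 0)
(9, 0)
(18, 0)
(19.5, -2.598)
(22, -6.928)
(16, 3.464)
(13.5, 7.794)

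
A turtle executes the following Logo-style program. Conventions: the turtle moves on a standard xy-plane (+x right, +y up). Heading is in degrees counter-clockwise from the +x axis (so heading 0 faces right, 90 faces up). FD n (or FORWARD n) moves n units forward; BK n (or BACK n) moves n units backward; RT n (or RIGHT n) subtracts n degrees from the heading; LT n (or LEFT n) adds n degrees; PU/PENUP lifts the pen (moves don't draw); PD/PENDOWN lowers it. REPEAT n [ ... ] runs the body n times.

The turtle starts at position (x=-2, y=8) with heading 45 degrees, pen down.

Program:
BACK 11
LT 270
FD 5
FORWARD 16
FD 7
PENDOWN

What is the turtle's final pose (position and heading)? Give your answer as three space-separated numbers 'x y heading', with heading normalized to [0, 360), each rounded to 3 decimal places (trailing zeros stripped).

Executing turtle program step by step:
Start: pos=(-2,8), heading=45, pen down
BK 11: (-2,8) -> (-9.778,0.222) [heading=45, draw]
LT 270: heading 45 -> 315
FD 5: (-9.778,0.222) -> (-6.243,-3.314) [heading=315, draw]
FD 16: (-6.243,-3.314) -> (5.071,-14.627) [heading=315, draw]
FD 7: (5.071,-14.627) -> (10.021,-19.577) [heading=315, draw]
PD: pen down
Final: pos=(10.021,-19.577), heading=315, 4 segment(s) drawn

Answer: 10.021 -19.577 315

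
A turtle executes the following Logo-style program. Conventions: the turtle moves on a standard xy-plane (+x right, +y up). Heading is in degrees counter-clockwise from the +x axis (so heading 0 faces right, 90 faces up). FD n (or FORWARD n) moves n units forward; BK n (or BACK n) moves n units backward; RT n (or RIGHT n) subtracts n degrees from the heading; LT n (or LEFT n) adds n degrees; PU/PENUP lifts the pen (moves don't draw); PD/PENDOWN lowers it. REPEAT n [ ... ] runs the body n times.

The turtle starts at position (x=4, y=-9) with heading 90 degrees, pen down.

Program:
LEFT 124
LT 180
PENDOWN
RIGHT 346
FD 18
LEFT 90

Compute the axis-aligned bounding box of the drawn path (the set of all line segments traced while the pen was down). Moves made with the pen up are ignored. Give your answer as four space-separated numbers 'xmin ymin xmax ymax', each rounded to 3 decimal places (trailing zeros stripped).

Executing turtle program step by step:
Start: pos=(4,-9), heading=90, pen down
LT 124: heading 90 -> 214
LT 180: heading 214 -> 34
PD: pen down
RT 346: heading 34 -> 48
FD 18: (4,-9) -> (16.044,4.377) [heading=48, draw]
LT 90: heading 48 -> 138
Final: pos=(16.044,4.377), heading=138, 1 segment(s) drawn

Segment endpoints: x in {4, 16.044}, y in {-9, 4.377}
xmin=4, ymin=-9, xmax=16.044, ymax=4.377

Answer: 4 -9 16.044 4.377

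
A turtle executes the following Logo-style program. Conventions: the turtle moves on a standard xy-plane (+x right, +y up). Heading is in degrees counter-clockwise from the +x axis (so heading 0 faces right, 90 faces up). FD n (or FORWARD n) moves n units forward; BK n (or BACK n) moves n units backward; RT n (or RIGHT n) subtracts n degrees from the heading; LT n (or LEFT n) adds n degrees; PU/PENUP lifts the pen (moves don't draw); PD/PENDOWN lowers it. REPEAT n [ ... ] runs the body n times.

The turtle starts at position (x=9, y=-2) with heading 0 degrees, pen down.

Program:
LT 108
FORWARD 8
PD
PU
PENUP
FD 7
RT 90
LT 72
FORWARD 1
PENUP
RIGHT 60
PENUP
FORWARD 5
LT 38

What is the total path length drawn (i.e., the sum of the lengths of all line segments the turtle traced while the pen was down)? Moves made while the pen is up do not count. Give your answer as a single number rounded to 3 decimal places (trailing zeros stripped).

Executing turtle program step by step:
Start: pos=(9,-2), heading=0, pen down
LT 108: heading 0 -> 108
FD 8: (9,-2) -> (6.528,5.608) [heading=108, draw]
PD: pen down
PU: pen up
PU: pen up
FD 7: (6.528,5.608) -> (4.365,12.266) [heading=108, move]
RT 90: heading 108 -> 18
LT 72: heading 18 -> 90
FD 1: (4.365,12.266) -> (4.365,13.266) [heading=90, move]
PU: pen up
RT 60: heading 90 -> 30
PU: pen up
FD 5: (4.365,13.266) -> (8.695,15.766) [heading=30, move]
LT 38: heading 30 -> 68
Final: pos=(8.695,15.766), heading=68, 1 segment(s) drawn

Segment lengths:
  seg 1: (9,-2) -> (6.528,5.608), length = 8
Total = 8

Answer: 8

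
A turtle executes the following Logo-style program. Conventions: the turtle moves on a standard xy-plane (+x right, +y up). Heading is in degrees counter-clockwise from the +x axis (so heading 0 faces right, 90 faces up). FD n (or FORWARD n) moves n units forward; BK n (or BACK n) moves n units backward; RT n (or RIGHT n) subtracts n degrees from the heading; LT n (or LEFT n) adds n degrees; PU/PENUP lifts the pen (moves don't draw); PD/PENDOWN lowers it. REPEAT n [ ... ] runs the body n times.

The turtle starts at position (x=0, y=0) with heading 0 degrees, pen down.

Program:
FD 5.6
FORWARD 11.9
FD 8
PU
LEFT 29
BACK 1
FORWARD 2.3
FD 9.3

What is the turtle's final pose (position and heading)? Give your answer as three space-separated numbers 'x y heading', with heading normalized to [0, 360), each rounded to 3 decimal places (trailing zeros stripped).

Executing turtle program step by step:
Start: pos=(0,0), heading=0, pen down
FD 5.6: (0,0) -> (5.6,0) [heading=0, draw]
FD 11.9: (5.6,0) -> (17.5,0) [heading=0, draw]
FD 8: (17.5,0) -> (25.5,0) [heading=0, draw]
PU: pen up
LT 29: heading 0 -> 29
BK 1: (25.5,0) -> (24.625,-0.485) [heading=29, move]
FD 2.3: (24.625,-0.485) -> (26.637,0.63) [heading=29, move]
FD 9.3: (26.637,0.63) -> (34.771,5.139) [heading=29, move]
Final: pos=(34.771,5.139), heading=29, 3 segment(s) drawn

Answer: 34.771 5.139 29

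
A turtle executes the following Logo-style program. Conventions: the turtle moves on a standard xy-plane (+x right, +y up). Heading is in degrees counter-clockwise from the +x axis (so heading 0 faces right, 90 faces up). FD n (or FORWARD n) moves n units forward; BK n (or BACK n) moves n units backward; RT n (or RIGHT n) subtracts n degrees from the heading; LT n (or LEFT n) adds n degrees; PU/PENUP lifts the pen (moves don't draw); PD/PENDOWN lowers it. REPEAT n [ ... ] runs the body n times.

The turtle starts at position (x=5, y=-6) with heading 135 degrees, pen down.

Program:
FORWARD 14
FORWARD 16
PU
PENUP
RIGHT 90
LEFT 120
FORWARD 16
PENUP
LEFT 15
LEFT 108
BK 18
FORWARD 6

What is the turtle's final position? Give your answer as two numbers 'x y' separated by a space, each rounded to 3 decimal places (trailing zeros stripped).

Executing turtle program step by step:
Start: pos=(5,-6), heading=135, pen down
FD 14: (5,-6) -> (-4.899,3.899) [heading=135, draw]
FD 16: (-4.899,3.899) -> (-16.213,15.213) [heading=135, draw]
PU: pen up
PU: pen up
RT 90: heading 135 -> 45
LT 120: heading 45 -> 165
FD 16: (-16.213,15.213) -> (-31.668,19.354) [heading=165, move]
PU: pen up
LT 15: heading 165 -> 180
LT 108: heading 180 -> 288
BK 18: (-31.668,19.354) -> (-37.23,36.473) [heading=288, move]
FD 6: (-37.23,36.473) -> (-35.376,30.767) [heading=288, move]
Final: pos=(-35.376,30.767), heading=288, 2 segment(s) drawn

Answer: -35.376 30.767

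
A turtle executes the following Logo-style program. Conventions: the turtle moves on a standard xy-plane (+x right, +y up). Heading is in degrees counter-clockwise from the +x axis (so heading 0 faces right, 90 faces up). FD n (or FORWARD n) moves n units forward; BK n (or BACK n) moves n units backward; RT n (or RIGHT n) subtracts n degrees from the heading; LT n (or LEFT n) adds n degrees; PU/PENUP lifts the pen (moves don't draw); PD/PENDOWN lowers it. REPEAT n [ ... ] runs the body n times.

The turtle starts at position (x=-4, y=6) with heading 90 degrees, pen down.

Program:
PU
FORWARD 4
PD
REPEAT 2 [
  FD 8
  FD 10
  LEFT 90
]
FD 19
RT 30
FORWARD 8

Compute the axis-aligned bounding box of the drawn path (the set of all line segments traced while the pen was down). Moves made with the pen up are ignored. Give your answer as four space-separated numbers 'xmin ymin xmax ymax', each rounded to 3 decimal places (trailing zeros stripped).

Executing turtle program step by step:
Start: pos=(-4,6), heading=90, pen down
PU: pen up
FD 4: (-4,6) -> (-4,10) [heading=90, move]
PD: pen down
REPEAT 2 [
  -- iteration 1/2 --
  FD 8: (-4,10) -> (-4,18) [heading=90, draw]
  FD 10: (-4,18) -> (-4,28) [heading=90, draw]
  LT 90: heading 90 -> 180
  -- iteration 2/2 --
  FD 8: (-4,28) -> (-12,28) [heading=180, draw]
  FD 10: (-12,28) -> (-22,28) [heading=180, draw]
  LT 90: heading 180 -> 270
]
FD 19: (-22,28) -> (-22,9) [heading=270, draw]
RT 30: heading 270 -> 240
FD 8: (-22,9) -> (-26,2.072) [heading=240, draw]
Final: pos=(-26,2.072), heading=240, 6 segment(s) drawn

Segment endpoints: x in {-26, -22, -22, -12, -4, -4, -4}, y in {2.072, 9, 10, 18, 28}
xmin=-26, ymin=2.072, xmax=-4, ymax=28

Answer: -26 2.072 -4 28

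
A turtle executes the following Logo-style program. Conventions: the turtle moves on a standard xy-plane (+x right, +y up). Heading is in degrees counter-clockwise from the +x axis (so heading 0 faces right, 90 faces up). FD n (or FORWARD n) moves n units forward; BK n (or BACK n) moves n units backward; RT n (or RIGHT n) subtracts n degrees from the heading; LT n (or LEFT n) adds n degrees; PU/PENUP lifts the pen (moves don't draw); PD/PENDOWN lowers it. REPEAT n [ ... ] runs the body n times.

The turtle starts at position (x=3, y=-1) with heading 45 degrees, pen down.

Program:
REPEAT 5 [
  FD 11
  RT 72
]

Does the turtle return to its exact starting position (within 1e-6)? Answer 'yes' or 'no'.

Answer: yes

Derivation:
Executing turtle program step by step:
Start: pos=(3,-1), heading=45, pen down
REPEAT 5 [
  -- iteration 1/5 --
  FD 11: (3,-1) -> (10.778,6.778) [heading=45, draw]
  RT 72: heading 45 -> 333
  -- iteration 2/5 --
  FD 11: (10.778,6.778) -> (20.579,1.784) [heading=333, draw]
  RT 72: heading 333 -> 261
  -- iteration 3/5 --
  FD 11: (20.579,1.784) -> (18.858,-9.08) [heading=261, draw]
  RT 72: heading 261 -> 189
  -- iteration 4/5 --
  FD 11: (18.858,-9.08) -> (7.994,-10.801) [heading=189, draw]
  RT 72: heading 189 -> 117
  -- iteration 5/5 --
  FD 11: (7.994,-10.801) -> (3,-1) [heading=117, draw]
  RT 72: heading 117 -> 45
]
Final: pos=(3,-1), heading=45, 5 segment(s) drawn

Start position: (3, -1)
Final position: (3, -1)
Distance = 0; < 1e-6 -> CLOSED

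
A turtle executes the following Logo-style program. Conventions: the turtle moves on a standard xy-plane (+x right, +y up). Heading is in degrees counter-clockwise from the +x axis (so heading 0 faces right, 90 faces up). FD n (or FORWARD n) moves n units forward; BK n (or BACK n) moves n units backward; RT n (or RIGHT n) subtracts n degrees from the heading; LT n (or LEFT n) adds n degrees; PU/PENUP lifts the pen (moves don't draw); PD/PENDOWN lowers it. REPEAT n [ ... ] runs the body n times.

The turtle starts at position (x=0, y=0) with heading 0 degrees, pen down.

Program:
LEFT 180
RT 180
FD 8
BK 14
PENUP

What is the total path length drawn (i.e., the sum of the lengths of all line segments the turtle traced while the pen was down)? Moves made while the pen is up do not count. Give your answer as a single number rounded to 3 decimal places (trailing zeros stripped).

Executing turtle program step by step:
Start: pos=(0,0), heading=0, pen down
LT 180: heading 0 -> 180
RT 180: heading 180 -> 0
FD 8: (0,0) -> (8,0) [heading=0, draw]
BK 14: (8,0) -> (-6,0) [heading=0, draw]
PU: pen up
Final: pos=(-6,0), heading=0, 2 segment(s) drawn

Segment lengths:
  seg 1: (0,0) -> (8,0), length = 8
  seg 2: (8,0) -> (-6,0), length = 14
Total = 22

Answer: 22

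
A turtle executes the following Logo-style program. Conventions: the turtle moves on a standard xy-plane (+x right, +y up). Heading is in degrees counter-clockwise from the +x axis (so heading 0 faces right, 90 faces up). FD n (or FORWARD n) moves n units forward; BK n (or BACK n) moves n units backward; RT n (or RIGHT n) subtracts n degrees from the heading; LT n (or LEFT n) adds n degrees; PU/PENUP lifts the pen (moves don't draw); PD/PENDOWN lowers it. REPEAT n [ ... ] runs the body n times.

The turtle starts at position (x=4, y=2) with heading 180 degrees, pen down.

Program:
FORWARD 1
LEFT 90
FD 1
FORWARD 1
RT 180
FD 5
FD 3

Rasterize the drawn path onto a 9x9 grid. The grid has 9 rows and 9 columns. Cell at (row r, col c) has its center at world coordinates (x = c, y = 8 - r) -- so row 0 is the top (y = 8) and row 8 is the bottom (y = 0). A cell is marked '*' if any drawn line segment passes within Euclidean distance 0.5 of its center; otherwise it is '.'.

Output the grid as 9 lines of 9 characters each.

Segment 0: (4,2) -> (3,2)
Segment 1: (3,2) -> (3,1)
Segment 2: (3,1) -> (3,0)
Segment 3: (3,0) -> (3,5)
Segment 4: (3,5) -> (3,8)

Answer: ...*.....
...*.....
...*.....
...*.....
...*.....
...*.....
...**....
...*.....
...*.....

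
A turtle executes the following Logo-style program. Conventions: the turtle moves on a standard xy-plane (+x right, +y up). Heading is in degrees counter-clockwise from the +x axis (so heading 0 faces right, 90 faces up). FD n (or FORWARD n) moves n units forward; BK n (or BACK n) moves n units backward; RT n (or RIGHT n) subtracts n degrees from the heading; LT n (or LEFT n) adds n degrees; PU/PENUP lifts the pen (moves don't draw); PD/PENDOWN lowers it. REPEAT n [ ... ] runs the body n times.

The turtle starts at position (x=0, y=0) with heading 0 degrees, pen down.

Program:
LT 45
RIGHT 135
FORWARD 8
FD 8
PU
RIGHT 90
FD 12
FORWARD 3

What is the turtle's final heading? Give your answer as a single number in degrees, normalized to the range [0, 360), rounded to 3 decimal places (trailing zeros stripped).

Executing turtle program step by step:
Start: pos=(0,0), heading=0, pen down
LT 45: heading 0 -> 45
RT 135: heading 45 -> 270
FD 8: (0,0) -> (0,-8) [heading=270, draw]
FD 8: (0,-8) -> (0,-16) [heading=270, draw]
PU: pen up
RT 90: heading 270 -> 180
FD 12: (0,-16) -> (-12,-16) [heading=180, move]
FD 3: (-12,-16) -> (-15,-16) [heading=180, move]
Final: pos=(-15,-16), heading=180, 2 segment(s) drawn

Answer: 180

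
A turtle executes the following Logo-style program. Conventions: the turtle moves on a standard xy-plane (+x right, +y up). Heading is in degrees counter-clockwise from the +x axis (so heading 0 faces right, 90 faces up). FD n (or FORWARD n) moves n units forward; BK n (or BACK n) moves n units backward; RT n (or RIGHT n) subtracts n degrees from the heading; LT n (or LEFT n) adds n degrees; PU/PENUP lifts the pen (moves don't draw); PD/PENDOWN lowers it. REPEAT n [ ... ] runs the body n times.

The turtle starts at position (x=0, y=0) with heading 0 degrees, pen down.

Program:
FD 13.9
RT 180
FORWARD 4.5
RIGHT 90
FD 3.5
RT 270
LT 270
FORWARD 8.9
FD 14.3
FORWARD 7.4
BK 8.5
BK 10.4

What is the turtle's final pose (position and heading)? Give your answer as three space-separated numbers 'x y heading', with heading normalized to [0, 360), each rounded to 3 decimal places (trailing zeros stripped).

Answer: 9.4 15.2 90

Derivation:
Executing turtle program step by step:
Start: pos=(0,0), heading=0, pen down
FD 13.9: (0,0) -> (13.9,0) [heading=0, draw]
RT 180: heading 0 -> 180
FD 4.5: (13.9,0) -> (9.4,0) [heading=180, draw]
RT 90: heading 180 -> 90
FD 3.5: (9.4,0) -> (9.4,3.5) [heading=90, draw]
RT 270: heading 90 -> 180
LT 270: heading 180 -> 90
FD 8.9: (9.4,3.5) -> (9.4,12.4) [heading=90, draw]
FD 14.3: (9.4,12.4) -> (9.4,26.7) [heading=90, draw]
FD 7.4: (9.4,26.7) -> (9.4,34.1) [heading=90, draw]
BK 8.5: (9.4,34.1) -> (9.4,25.6) [heading=90, draw]
BK 10.4: (9.4,25.6) -> (9.4,15.2) [heading=90, draw]
Final: pos=(9.4,15.2), heading=90, 8 segment(s) drawn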